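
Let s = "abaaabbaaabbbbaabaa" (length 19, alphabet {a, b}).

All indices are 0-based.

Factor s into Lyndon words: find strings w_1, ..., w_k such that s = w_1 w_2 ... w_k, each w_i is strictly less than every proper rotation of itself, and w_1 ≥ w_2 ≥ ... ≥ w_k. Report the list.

["ab", "aaabbaaabbbbaab", "a", "a"]

emit factor 1: 'ab' (i=0, period=2)
emit factor 2: 'aaabbaaabbbbaab' (i=2, period=15)
emit factor 3: 'a' (i=17, period=1)
emit factor 4: 'a' (i=18, period=1)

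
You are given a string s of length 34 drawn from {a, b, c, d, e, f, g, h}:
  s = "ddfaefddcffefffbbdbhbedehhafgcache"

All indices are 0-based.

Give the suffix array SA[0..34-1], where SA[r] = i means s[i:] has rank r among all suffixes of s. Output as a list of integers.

[30, 3, 26, 15, 16, 20, 18, 29, 8, 31, 17, 7, 6, 0, 22, 1, 33, 21, 4, 11, 23, 2, 14, 5, 10, 13, 9, 12, 27, 28, 25, 19, 32, 24]

rank→(start, suffix):
  0 → (30, 'ache')
  1 → (3, 'aefddcffefffbbdbhbedehhafgcache')
  2 → (26, 'afgcache')
  3 → (15, 'bbdbhbedehhafgcache')
  4 → (16, 'bdbhbedehhafgcache')
  5 → (20, 'bedehhafgcache')
  6 → (18, 'bhbedehhafgcache')
  7 → (29, 'cache')
  8 → (8, 'cffefffbbdbhbedehhafgcache')
  9 → (31, 'che')
  10 → (17, 'dbhbedehhafgcache')
  11 → (7, 'dcffefffbbdbhbedehhafgcache')
  12 → (6, 'ddcffefffbbdbhbedehhafgcache')
  13 → (0, 'ddfaefddcffefffbbdbhbedehhafgcache')
  14 → (22, 'dehhafgcache')
  15 → (1, 'dfaefddcffefffbbdbhbedehhafgcache')
  16 → (33, 'e')
  17 → (21, 'edehhafgcache')
  18 → (4, 'efddcffefffbbdbhbedehhafgcache')
  19 → (11, 'efffbbdbhbedehhafgcache')
  20 → (23, 'ehhafgcache')
  21 → (2, 'faefddcffefffbbdbhbedehhafgcache')
  22 → (14, 'fbbdbhbedehhafgcache')
  23 → (5, 'fddcffefffbbdbhbedehhafgcache')
  24 → (10, 'fefffbbdbhbedehhafgcache')
  25 → (13, 'ffbbdbhbedehhafgcache')
  26 → (9, 'ffefffbbdbhbedehhafgcache')
  27 → (12, 'fffbbdbhbedehhafgcache')
  28 → (27, 'fgcache')
  29 → (28, 'gcache')
  30 → (25, 'hafgcache')
  31 → (19, 'hbedehhafgcache')
  32 → (32, 'he')
  33 → (24, 'hhafgcache')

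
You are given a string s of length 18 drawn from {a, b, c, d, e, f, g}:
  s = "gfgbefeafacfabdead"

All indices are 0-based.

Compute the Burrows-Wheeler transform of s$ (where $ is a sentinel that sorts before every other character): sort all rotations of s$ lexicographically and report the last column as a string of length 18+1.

rank  rotation             last
    0  $gfgbefeafacfabdead  d
    1  abdead$gfgbefeafacf  f
    2  acfabdead$gfgbefeaf  f
    3  ad$gfgbefeafacfabde  e
    4  afacfabdead$gfgbefe  e
    5  bdead$gfgbefeafacfa  a
    6  befeafacfabdead$gfg  g
    7  cfabdead$gfgbefeafa  a
    8  d$gfgbefeafacfabdea  a
    9  dead$gfgbefeafacfab  b
   10  ead$gfgbefeafacfabd  d
   11  eafacfabdead$gfgbef  f
   12  efeafacfabdead$gfgb  b
   13  fabdead$gfgbefeafac  c
   14  facfabdead$gfgbefea  a
   15  feafacfabdead$gfgbe  e
   16  fgbefeafacfabdead$g  g
   17  gbefeafacfabdead$gf  f
   18  gfgbefeafacfabdead$  $

dffeeagaabdfbcaegf$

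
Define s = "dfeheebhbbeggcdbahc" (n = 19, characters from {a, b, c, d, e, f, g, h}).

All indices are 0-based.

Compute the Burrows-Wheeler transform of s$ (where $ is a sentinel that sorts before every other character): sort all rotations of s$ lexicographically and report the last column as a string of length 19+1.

cbdhbehgc$ehbfdgebae

rank  rotation              last
    0  $dfeheebhbbeggcdbahc  c
    1  ahc$dfeheebhbbeggcdb  b
    2  bahc$dfeheebhbbeggcd  d
    3  bbeggcdbahc$dfeheebh  h
    4  beggcdbahc$dfeheebhb  b
    5  bhbbeggcdbahc$dfehee  e
    6  c$dfeheebhbbeggcdbah  h
    7  cdbahc$dfeheebhbbegg  g
    8  dbahc$dfeheebhbbeggc  c
    9  dfeheebhbbeggcdbahc$  $
   10  ebhbbeggcdbahc$dfehe  e
   11  eebhbbeggcdbahc$dfeh  h
   12  eggcdbahc$dfeheebhbb  b
   13  eheebhbbeggcdbahc$df  f
   14  feheebhbbeggcdbahc$d  d
   15  gcdbahc$dfeheebhbbeg  g
   16  ggcdbahc$dfeheebhbbe  e
   17  hbbeggcdbahc$dfeheeb  b
   18  hc$dfeheebhbbeggcdba  a
   19  heebhbbeggcdbahc$dfe  e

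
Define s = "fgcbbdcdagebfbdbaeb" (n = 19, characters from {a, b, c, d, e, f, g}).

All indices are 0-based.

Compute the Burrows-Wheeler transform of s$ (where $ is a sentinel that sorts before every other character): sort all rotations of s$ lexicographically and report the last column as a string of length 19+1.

bbdedcfbegdcbbagb$fa

rank  rotation              last
    0  $fgcbbdcdagebfbdbaeb  b
    1  aeb$fgcbbdcdagebfbdb  b
    2  agebfbdbaeb$fgcbbdcd  d
    3  b$fgcbbdcdagebfbdbae  e
    4  baeb$fgcbbdcdagebfbd  d
    5  bbdcdagebfbdbaeb$fgc  c
    6  bdbaeb$fgcbbdcdagebf  f
    7  bdcdagebfbdbaeb$fgcb  b
    8  bfbdbaeb$fgcbbdcdage  e
    9  cbbdcdagebfbdbaeb$fg  g
   10  cdagebfbdbaeb$fgcbbd  d
   11  dagebfbdbaeb$fgcbbdc  c
   12  dbaeb$fgcbbdcdagebfb  b
   13  dcdagebfbdbaeb$fgcbb  b
   14  eb$fgcbbdcdagebfbdba  a
   15  ebfbdbaeb$fgcbbdcdag  g
   16  fbdbaeb$fgcbbdcdageb  b
   17  fgcbbdcdagebfbdbaeb$  $
   18  gcbbdcdagebfbdbaeb$f  f
   19  gebfbdbaeb$fgcbbdcda  a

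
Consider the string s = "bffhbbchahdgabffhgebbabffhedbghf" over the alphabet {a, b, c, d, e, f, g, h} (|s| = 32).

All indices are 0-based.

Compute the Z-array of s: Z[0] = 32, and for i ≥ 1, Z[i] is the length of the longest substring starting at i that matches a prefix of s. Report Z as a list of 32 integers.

[32, 0, 0, 0, 1, 1, 0, 0, 0, 0, 0, 0, 0, 4, 0, 0, 0, 0, 0, 1, 1, 0, 4, 0, 0, 0, 0, 0, 1, 0, 0, 0]

Z[0]=32
i=1: i≥r, start 0; Z[1]=0
i=2: i≥r, start 0; Z[2]=0
i=3: i≥r, start 0; Z[3]=0
i=4: i≥r, start 0; Z[4]=1 extend→box=[4,5)
i=5: i≥r, start 0; Z[5]=1 extend→box=[5,6)
i=6: i≥r, start 0; Z[6]=0
i=7: i≥r, start 0; Z[7]=0
i=8: i≥r, start 0; Z[8]=0
i=9: i≥r, start 0; Z[9]=0
i=10: i≥r, start 0; Z[10]=0
i=11: i≥r, start 0; Z[11]=0
i=12: i≥r, start 0; Z[12]=0
i=13: i≥r, start 0; Z[13]=4 extend→box=[13,17)
i=14: min(r-i=3, Z[1]=0)=0; Z[14]=0
i=15: min(r-i=2, Z[2]=0)=0; Z[15]=0
i=16: min(r-i=1, Z[3]=0)=0; Z[16]=0
i=17: i≥r, start 0; Z[17]=0
i=18: i≥r, start 0; Z[18]=0
i=19: i≥r, start 0; Z[19]=1 extend→box=[19,20)
i=20: i≥r, start 0; Z[20]=1 extend→box=[20,21)
i=21: i≥r, start 0; Z[21]=0
i=22: i≥r, start 0; Z[22]=4 extend→box=[22,26)
i=23: min(r-i=3, Z[1]=0)=0; Z[23]=0
i=24: min(r-i=2, Z[2]=0)=0; Z[24]=0
i=25: min(r-i=1, Z[3]=0)=0; Z[25]=0
i=26: i≥r, start 0; Z[26]=0
i=27: i≥r, start 0; Z[27]=0
i=28: i≥r, start 0; Z[28]=1 extend→box=[28,29)
i=29: i≥r, start 0; Z[29]=0
i=30: i≥r, start 0; Z[30]=0
i=31: i≥r, start 0; Z[31]=0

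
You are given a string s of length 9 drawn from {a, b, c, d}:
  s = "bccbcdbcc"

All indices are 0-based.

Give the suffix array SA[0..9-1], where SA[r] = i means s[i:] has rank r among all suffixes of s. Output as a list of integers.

rank | idx | suffix
   0 |   6 | bcc
   1 |   0 | bccbcdbcc
   2 |   3 | bcdbcc
   3 |   8 | c
   4 |   2 | cbcdbcc
   5 |   7 | cc
   6 |   1 | ccbcdbcc
   7 |   4 | cdbcc
   8 |   5 | dbcc

[6, 0, 3, 8, 2, 7, 1, 4, 5]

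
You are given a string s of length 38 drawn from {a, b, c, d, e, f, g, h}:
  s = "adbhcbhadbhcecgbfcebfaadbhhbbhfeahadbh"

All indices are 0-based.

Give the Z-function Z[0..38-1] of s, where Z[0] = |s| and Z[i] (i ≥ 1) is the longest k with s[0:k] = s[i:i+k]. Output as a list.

[38, 0, 0, 0, 0, 0, 0, 5, 0, 0, 0, 0, 0, 0, 0, 0, 0, 0, 0, 0, 0, 1, 4, 0, 0, 0, 0, 0, 0, 0, 0, 0, 1, 0, 4, 0, 0, 0]

Z[0]=38
i=1: outside box; Z[1]=0
i=2: outside box; Z[2]=0
i=3: outside box; Z[3]=0
i=4: outside box; Z[4]=0
i=5: outside box; Z[5]=0
i=6: outside box; Z[6]=0
i=7: outside box; Z[7]=5 scan→box=[7,12)
i=8: min(r-i=4, Z[1]=0)=0; Z[8]=0
i=9: min(r-i=3, Z[2]=0)=0; Z[9]=0
i=10: min(r-i=2, Z[3]=0)=0; Z[10]=0
i=11: min(r-i=1, Z[4]=0)=0; Z[11]=0
i=12: outside box; Z[12]=0
i=13: outside box; Z[13]=0
i=14: outside box; Z[14]=0
i=15: outside box; Z[15]=0
i=16: outside box; Z[16]=0
i=17: outside box; Z[17]=0
i=18: outside box; Z[18]=0
i=19: outside box; Z[19]=0
i=20: outside box; Z[20]=0
i=21: outside box; Z[21]=1 scan→box=[21,22)
i=22: outside box; Z[22]=4 scan→box=[22,26)
i=23: min(r-i=3, Z[1]=0)=0; Z[23]=0
i=24: min(r-i=2, Z[2]=0)=0; Z[24]=0
i=25: min(r-i=1, Z[3]=0)=0; Z[25]=0
i=26: outside box; Z[26]=0
i=27: outside box; Z[27]=0
i=28: outside box; Z[28]=0
i=29: outside box; Z[29]=0
i=30: outside box; Z[30]=0
i=31: outside box; Z[31]=0
i=32: outside box; Z[32]=1 scan→box=[32,33)
i=33: outside box; Z[33]=0
i=34: outside box; Z[34]=4 scan→box=[34,38)
i=35: min(r-i=3, Z[1]=0)=0; Z[35]=0
i=36: min(r-i=2, Z[2]=0)=0; Z[36]=0
i=37: min(r-i=1, Z[3]=0)=0; Z[37]=0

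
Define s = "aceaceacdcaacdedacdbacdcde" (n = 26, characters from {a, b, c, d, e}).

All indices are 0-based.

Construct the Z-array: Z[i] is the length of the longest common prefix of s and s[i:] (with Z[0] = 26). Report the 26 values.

[26, 0, 0, 5, 0, 0, 2, 0, 0, 0, 1, 2, 0, 0, 0, 0, 2, 0, 0, 0, 2, 0, 0, 0, 0, 0]

Z[0]=26
i=1: i≥r, start 0; Z[1]=0
i=2: i≥r, start 0; Z[2]=0
i=3: i≥r, start 0; Z[3]=5 extend→box=[3,8)
i=4: min(r-i=4, Z[1]=0)=0; Z[4]=0
i=5: min(r-i=3, Z[2]=0)=0; Z[5]=0
i=6: min(r-i=2, Z[3]=5)=2; Z[6]=2
i=7: min(r-i=1, Z[4]=0)=0; Z[7]=0
i=8: i≥r, start 0; Z[8]=0
i=9: i≥r, start 0; Z[9]=0
i=10: i≥r, start 0; Z[10]=1 extend→box=[10,11)
i=11: i≥r, start 0; Z[11]=2 extend→box=[11,13)
i=12: min(r-i=1, Z[1]=0)=0; Z[12]=0
i=13: i≥r, start 0; Z[13]=0
i=14: i≥r, start 0; Z[14]=0
i=15: i≥r, start 0; Z[15]=0
i=16: i≥r, start 0; Z[16]=2 extend→box=[16,18)
i=17: min(r-i=1, Z[1]=0)=0; Z[17]=0
i=18: i≥r, start 0; Z[18]=0
i=19: i≥r, start 0; Z[19]=0
i=20: i≥r, start 0; Z[20]=2 extend→box=[20,22)
i=21: min(r-i=1, Z[1]=0)=0; Z[21]=0
i=22: i≥r, start 0; Z[22]=0
i=23: i≥r, start 0; Z[23]=0
i=24: i≥r, start 0; Z[24]=0
i=25: i≥r, start 0; Z[25]=0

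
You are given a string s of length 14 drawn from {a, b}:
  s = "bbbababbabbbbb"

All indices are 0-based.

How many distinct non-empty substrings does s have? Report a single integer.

sorted suffixes:
  #0 SA[0]=3  'ababbabbbbb'
  #1 SA[1]=5  'abbabbbbb'
  #2 SA[2]=8  'abbbbb'
  #3 SA[3]=13  'b'
  #4 SA[4]=2  'bababbabbbbb'
  #5 SA[5]=4  'babbabbbbb'
  #6 SA[6]=7  'babbbbb'
  #7 SA[7]=12  'bb'
  #8 SA[8]=1  'bbababbabbbbb'
  #9 SA[9]=6  'bbabbbbb'
  #10 SA[10]=11  'bbb'
  #11 SA[11]=0  'bbbababbabbbbb'
  #12 SA[12]=10  'bbbb'
  #13 SA[13]=9  'bbbbb'

SA = [3, 5, 8, 13, 2, 4, 7, 12, 1, 6, 11, 0, 10, 9]
rank  pair      lcp
   1  s[3:],s[5:]  2  'ab'
   2  s[5:],s[8:]  3  'abb'
   3  s[8:],s[13:]  0  ''
   4  s[13:],s[2:]  1  'b'
   5  s[2:],s[4:]  3  'bab'
   6  s[4:],s[7:]  4  'babb'
   7  s[7:],s[12:]  1  'b'
   8  s[12:],s[1:]  2  'bb'
   9  s[1:],s[6:]  4  'bbab'
  10  s[6:],s[11:]  2  'bb'
  11  s[11:],s[0:]  3  'bbb'
  12  s[0:],s[10:]  3  'bbb'
  13  s[10:],s[9:]  4  'bbbb'

n(n+1)/2 = 14·15/2 = 105
Σ LCP = 0 + 2 + 3 + 0 + 1 + 3 + 4 + 1 + 2 + 4 + 2 + 3 + 3 + 4 = 32
distinct = 105 − 32 = 73

73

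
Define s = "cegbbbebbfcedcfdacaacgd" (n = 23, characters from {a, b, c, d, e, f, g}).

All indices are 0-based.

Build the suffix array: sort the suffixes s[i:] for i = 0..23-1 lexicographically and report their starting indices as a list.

rank | idx | suffix
   0 |  18 | aacgd
   1 |  16 | acaacgd
   2 |  19 | acgd
   3 |   3 | bbbebbfcedcfdacaacgd
   4 |   4 | bbebbfcedcfdacaacgd
   5 |   7 | bbfcedcfdacaacgd
   6 |   5 | bebbfcedcfdacaacgd
   7 |   8 | bfcedcfdacaacgd
   8 |  17 | caacgd
   9 |  10 | cedcfdacaacgd
  10 |   0 | cegbbbebbfcedcfdacaacgd
  11 |  13 | cfdacaacgd
  12 |  20 | cgd
  13 |  22 | d
  14 |  15 | dacaacgd
  15 |  12 | dcfdacaacgd
  16 |   6 | ebbfcedcfdacaacgd
  17 |  11 | edcfdacaacgd
  18 |   1 | egbbbebbfcedcfdacaacgd
  19 |   9 | fcedcfdacaacgd
  20 |  14 | fdacaacgd
  21 |   2 | gbbbebbfcedcfdacaacgd
  22 |  21 | gd

[18, 16, 19, 3, 4, 7, 5, 8, 17, 10, 0, 13, 20, 22, 15, 12, 6, 11, 1, 9, 14, 2, 21]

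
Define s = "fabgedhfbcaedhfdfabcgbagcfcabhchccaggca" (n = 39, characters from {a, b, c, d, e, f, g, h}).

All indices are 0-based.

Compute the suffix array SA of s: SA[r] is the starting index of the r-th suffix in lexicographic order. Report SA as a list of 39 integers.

[38, 17, 1, 27, 10, 22, 34, 21, 8, 18, 2, 28, 37, 26, 9, 33, 32, 24, 19, 30, 15, 5, 12, 4, 11, 16, 0, 7, 25, 14, 20, 36, 23, 3, 35, 31, 29, 6, 13]

sorted suffixes:
  #0 SA[0]=38  'a'
  #1 SA[1]=17  'abcgbagcfcabhchccaggca'
  #2 SA[2]=1  'abgedhfbcaedhfdfabcgbagcfcabhchccaggca'
  #3 SA[3]=27  'abhchccaggca'
  #4 SA[4]=10  'aedhfdfabcgbagcfcabhchccaggca'
  #5 SA[5]=22  'agcfcabhchccaggca'
  #6 SA[6]=34  'aggca'
  #7 SA[7]=21  'bagcfcabhchccaggca'
  #8 SA[8]=8  'bcaedhfdfabcgbagcfcabhchccaggca'
  #9 SA[9]=18  'bcgbagcfcabhchccaggca'
  #10 SA[10]=2  'bgedhfbcaedhfdfabcgbagcfcabhchccaggca'
  #11 SA[11]=28  'bhchccaggca'
  #12 SA[12]=37  'ca'
  #13 SA[13]=26  'cabhchccaggca'
  #14 SA[14]=9  'caedhfdfabcgbagcfcabhchccaggca'
  #15 SA[15]=33  'caggca'
  #16 SA[16]=32  'ccaggca'
  #17 SA[17]=24  'cfcabhchccaggca'
  #18 SA[18]=19  'cgbagcfcabhchccaggca'
  #19 SA[19]=30  'chccaggca'
  #20 SA[20]=15  'dfabcgbagcfcabhchccaggca'
  #21 SA[21]=5  'dhfbcaedhfdfabcgbagcfcabhchccaggca'
  #22 SA[22]=12  'dhfdfabcgbagcfcabhchccaggca'
  #23 SA[23]=4  'edhfbcaedhfdfabcgbagcfcabhchccaggca'
  #24 SA[24]=11  'edhfdfabcgbagcfcabhchccaggca'
  #25 SA[25]=16  'fabcgbagcfcabhchccaggca'
  #26 SA[26]=0  'fabgedhfbcaedhfdfabcgbagcfcabhchccaggca'
  #27 SA[27]=7  'fbcaedhfdfabcgbagcfcabhchccaggca'
  #28 SA[28]=25  'fcabhchccaggca'
  #29 SA[29]=14  'fdfabcgbagcfcabhchccaggca'
  #30 SA[30]=20  'gbagcfcabhchccaggca'
  #31 SA[31]=36  'gca'
  #32 SA[32]=23  'gcfcabhchccaggca'
  #33 SA[33]=3  'gedhfbcaedhfdfabcgbagcfcabhchccaggca'
  #34 SA[34]=35  'ggca'
  #35 SA[35]=31  'hccaggca'
  #36 SA[36]=29  'hchccaggca'
  #37 SA[37]=6  'hfbcaedhfdfabcgbagcfcabhchccaggca'
  #38 SA[38]=13  'hfdfabcgbagcfcabhchccaggca'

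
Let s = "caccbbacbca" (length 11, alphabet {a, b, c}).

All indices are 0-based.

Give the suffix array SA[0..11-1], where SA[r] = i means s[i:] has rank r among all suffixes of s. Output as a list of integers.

sorted suffixes:
  #0 SA[0]=10  'a'
  #1 SA[1]=6  'acbca'
  #2 SA[2]=1  'accbbacbca'
  #3 SA[3]=5  'bacbca'
  #4 SA[4]=4  'bbacbca'
  #5 SA[5]=8  'bca'
  #6 SA[6]=9  'ca'
  #7 SA[7]=0  'caccbbacbca'
  #8 SA[8]=3  'cbbacbca'
  #9 SA[9]=7  'cbca'
  #10 SA[10]=2  'ccbbacbca'

[10, 6, 1, 5, 4, 8, 9, 0, 3, 7, 2]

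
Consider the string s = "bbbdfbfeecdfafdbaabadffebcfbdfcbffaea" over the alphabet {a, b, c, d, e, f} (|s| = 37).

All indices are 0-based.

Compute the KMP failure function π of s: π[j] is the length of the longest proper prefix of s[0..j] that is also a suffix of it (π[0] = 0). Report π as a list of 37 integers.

π[0] = 0
j=1 s[j]='b': π[1]=1 (border 'b')
j=2 s[j]='b': π[2]=2 (border 'bb')
j=3 s[j]='d': k: 2→1→0; π[3]=0 (border '')
j=4 s[j]='f': π[4]=0 (border '')
j=5 s[j]='b': π[5]=1 (border 'b')
j=6 s[j]='f': k: 1→0; π[6]=0 (border '')
j=7 s[j]='e': π[7]=0 (border '')
j=8 s[j]='e': π[8]=0 (border '')
j=9 s[j]='c': π[9]=0 (border '')
j=10 s[j]='d': π[10]=0 (border '')
j=11 s[j]='f': π[11]=0 (border '')
j=12 s[j]='a': π[12]=0 (border '')
j=13 s[j]='f': π[13]=0 (border '')
j=14 s[j]='d': π[14]=0 (border '')
j=15 s[j]='b': π[15]=1 (border 'b')
j=16 s[j]='a': k: 1→0; π[16]=0 (border '')
j=17 s[j]='a': π[17]=0 (border '')
j=18 s[j]='b': π[18]=1 (border 'b')
j=19 s[j]='a': k: 1→0; π[19]=0 (border '')
j=20 s[j]='d': π[20]=0 (border '')
j=21 s[j]='f': π[21]=0 (border '')
j=22 s[j]='f': π[22]=0 (border '')
j=23 s[j]='e': π[23]=0 (border '')
j=24 s[j]='b': π[24]=1 (border 'b')
j=25 s[j]='c': k: 1→0; π[25]=0 (border '')
j=26 s[j]='f': π[26]=0 (border '')
j=27 s[j]='b': π[27]=1 (border 'b')
j=28 s[j]='d': k: 1→0; π[28]=0 (border '')
j=29 s[j]='f': π[29]=0 (border '')
j=30 s[j]='c': π[30]=0 (border '')
j=31 s[j]='b': π[31]=1 (border 'b')
j=32 s[j]='f': k: 1→0; π[32]=0 (border '')
j=33 s[j]='f': π[33]=0 (border '')
j=34 s[j]='a': π[34]=0 (border '')
j=35 s[j]='e': π[35]=0 (border '')
j=36 s[j]='a': π[36]=0 (border '')

[0, 1, 2, 0, 0, 1, 0, 0, 0, 0, 0, 0, 0, 0, 0, 1, 0, 0, 1, 0, 0, 0, 0, 0, 1, 0, 0, 1, 0, 0, 0, 1, 0, 0, 0, 0, 0]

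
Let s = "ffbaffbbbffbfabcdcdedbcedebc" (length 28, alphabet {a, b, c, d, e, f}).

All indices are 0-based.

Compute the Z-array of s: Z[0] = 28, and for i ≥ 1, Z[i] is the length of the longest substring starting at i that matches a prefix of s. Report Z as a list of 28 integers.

Z[0]=28
i=1: i≥r, start 0; Z[1]=1 grow→box=[1,2)
i=2: i≥r, start 0; Z[2]=0
i=3: i≥r, start 0; Z[3]=0
i=4: i≥r, start 0; Z[4]=3 grow→box=[4,7)
i=5: min(r-i=2, Z[1]=1)=1; Z[5]=1
i=6: min(r-i=1, Z[2]=0)=0; Z[6]=0
i=7: i≥r, start 0; Z[7]=0
i=8: i≥r, start 0; Z[8]=0
i=9: i≥r, start 0; Z[9]=3 grow→box=[9,12)
i=10: min(r-i=2, Z[1]=1)=1; Z[10]=1
i=11: min(r-i=1, Z[2]=0)=0; Z[11]=0
i=12: i≥r, start 0; Z[12]=1 grow→box=[12,13)
i=13: i≥r, start 0; Z[13]=0
i=14: i≥r, start 0; Z[14]=0
i=15: i≥r, start 0; Z[15]=0
i=16: i≥r, start 0; Z[16]=0
i=17: i≥r, start 0; Z[17]=0
i=18: i≥r, start 0; Z[18]=0
i=19: i≥r, start 0; Z[19]=0
i=20: i≥r, start 0; Z[20]=0
i=21: i≥r, start 0; Z[21]=0
i=22: i≥r, start 0; Z[22]=0
i=23: i≥r, start 0; Z[23]=0
i=24: i≥r, start 0; Z[24]=0
i=25: i≥r, start 0; Z[25]=0
i=26: i≥r, start 0; Z[26]=0
i=27: i≥r, start 0; Z[27]=0

[28, 1, 0, 0, 3, 1, 0, 0, 0, 3, 1, 0, 1, 0, 0, 0, 0, 0, 0, 0, 0, 0, 0, 0, 0, 0, 0, 0]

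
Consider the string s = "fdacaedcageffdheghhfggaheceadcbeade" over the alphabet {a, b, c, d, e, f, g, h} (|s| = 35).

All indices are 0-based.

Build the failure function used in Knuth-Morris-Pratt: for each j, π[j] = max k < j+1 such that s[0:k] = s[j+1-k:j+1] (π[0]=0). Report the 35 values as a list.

[0, 0, 0, 0, 0, 0, 0, 0, 0, 0, 0, 1, 1, 2, 0, 0, 0, 0, 0, 1, 0, 0, 0, 0, 0, 0, 0, 0, 0, 0, 0, 0, 0, 0, 0]

π[0] = 0
j=1 s[j]='d': π[1]=0 (border '')
j=2 s[j]='a': π[2]=0 (border '')
j=3 s[j]='c': π[3]=0 (border '')
j=4 s[j]='a': π[4]=0 (border '')
j=5 s[j]='e': π[5]=0 (border '')
j=6 s[j]='d': π[6]=0 (border '')
j=7 s[j]='c': π[7]=0 (border '')
j=8 s[j]='a': π[8]=0 (border '')
j=9 s[j]='g': π[9]=0 (border '')
j=10 s[j]='e': π[10]=0 (border '')
j=11 s[j]='f': π[11]=1 (border 'f')
j=12 s[j]='f': k: 1→0; π[12]=1 (border 'f')
j=13 s[j]='d': π[13]=2 (border 'fd')
j=14 s[j]='h': k: 2→0; π[14]=0 (border '')
j=15 s[j]='e': π[15]=0 (border '')
j=16 s[j]='g': π[16]=0 (border '')
j=17 s[j]='h': π[17]=0 (border '')
j=18 s[j]='h': π[18]=0 (border '')
j=19 s[j]='f': π[19]=1 (border 'f')
j=20 s[j]='g': k: 1→0; π[20]=0 (border '')
j=21 s[j]='g': π[21]=0 (border '')
j=22 s[j]='a': π[22]=0 (border '')
j=23 s[j]='h': π[23]=0 (border '')
j=24 s[j]='e': π[24]=0 (border '')
j=25 s[j]='c': π[25]=0 (border '')
j=26 s[j]='e': π[26]=0 (border '')
j=27 s[j]='a': π[27]=0 (border '')
j=28 s[j]='d': π[28]=0 (border '')
j=29 s[j]='c': π[29]=0 (border '')
j=30 s[j]='b': π[30]=0 (border '')
j=31 s[j]='e': π[31]=0 (border '')
j=32 s[j]='a': π[32]=0 (border '')
j=33 s[j]='d': π[33]=0 (border '')
j=34 s[j]='e': π[34]=0 (border '')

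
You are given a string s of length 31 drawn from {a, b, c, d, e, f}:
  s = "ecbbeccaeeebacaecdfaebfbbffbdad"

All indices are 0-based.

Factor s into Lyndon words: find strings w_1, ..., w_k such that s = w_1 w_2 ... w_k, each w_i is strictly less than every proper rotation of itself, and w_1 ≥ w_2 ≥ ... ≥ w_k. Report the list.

["e", "c", "bbecc", "aeeeb", "acaecdfaebfbbffbdad"]

emit factor 1: 'e' (i=0, period=1)
emit factor 2: 'c' (i=1, period=1)
emit factor 3: 'bbecc' (i=2, period=5)
emit factor 4: 'aeeeb' (i=7, period=5)
emit factor 5: 'acaecdfaebfbbffbdad' (i=12, period=19)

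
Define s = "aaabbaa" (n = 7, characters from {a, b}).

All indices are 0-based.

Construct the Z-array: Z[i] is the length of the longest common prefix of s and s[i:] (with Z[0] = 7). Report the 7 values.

Z[0]=7
i=1: outside box; Z[1]=2 extend→box=[1,3)
i=2: min(r-i=1, Z[1]=2)=1; Z[2]=1
i=3: outside box; Z[3]=0
i=4: outside box; Z[4]=0
i=5: outside box; Z[5]=2 extend→box=[5,7)
i=6: min(r-i=1, Z[1]=2)=1; Z[6]=1

[7, 2, 1, 0, 0, 2, 1]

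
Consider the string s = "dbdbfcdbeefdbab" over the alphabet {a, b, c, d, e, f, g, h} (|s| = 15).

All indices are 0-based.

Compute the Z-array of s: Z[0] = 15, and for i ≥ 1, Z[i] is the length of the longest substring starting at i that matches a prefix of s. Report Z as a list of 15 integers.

[15, 0, 2, 0, 0, 0, 2, 0, 0, 0, 0, 2, 0, 0, 0]

Z[0]=15
i=1: i≥r, start 0; Z[1]=0
i=2: i≥r, start 0; Z[2]=2 grow→box=[2,4)
i=3: min(r-i=1, Z[1]=0)=0; Z[3]=0
i=4: i≥r, start 0; Z[4]=0
i=5: i≥r, start 0; Z[5]=0
i=6: i≥r, start 0; Z[6]=2 grow→box=[6,8)
i=7: min(r-i=1, Z[1]=0)=0; Z[7]=0
i=8: i≥r, start 0; Z[8]=0
i=9: i≥r, start 0; Z[9]=0
i=10: i≥r, start 0; Z[10]=0
i=11: i≥r, start 0; Z[11]=2 grow→box=[11,13)
i=12: min(r-i=1, Z[1]=0)=0; Z[12]=0
i=13: i≥r, start 0; Z[13]=0
i=14: i≥r, start 0; Z[14]=0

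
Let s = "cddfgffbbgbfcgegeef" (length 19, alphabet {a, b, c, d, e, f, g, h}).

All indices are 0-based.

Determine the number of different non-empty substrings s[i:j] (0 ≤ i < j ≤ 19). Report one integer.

176

sorted suffixes:
  #0 SA[0]=7  'bbgbfcgegeef'
  #1 SA[1]=10  'bfcgegeef'
  #2 SA[2]=8  'bgbfcgegeef'
  #3 SA[3]=0  'cddfgffbbgbfcgegeef'
  #4 SA[4]=12  'cgegeef'
  #5 SA[5]=1  'ddfgffbbgbfcgegeef'
  #6 SA[6]=2  'dfgffbbgbfcgegeef'
  #7 SA[7]=16  'eef'
  #8 SA[8]=17  'ef'
  #9 SA[9]=14  'egeef'
  #10 SA[10]=18  'f'
  #11 SA[11]=6  'fbbgbfcgegeef'
  #12 SA[12]=11  'fcgegeef'
  #13 SA[13]=5  'ffbbgbfcgegeef'
  #14 SA[14]=3  'fgffbbgbfcgegeef'
  #15 SA[15]=9  'gbfcgegeef'
  #16 SA[16]=15  'geef'
  #17 SA[17]=13  'gegeef'
  #18 SA[18]=4  'gffbbgbfcgegeef'

SA = [7, 10, 8, 0, 12, 1, 2, 16, 17, 14, 18, 6, 11, 5, 3, 9, 15, 13, 4]
i: (SA[i-1],SA[i]) lcp shared
  1: (7,10) 1 'b'
  2: (10,8) 1 'b'
  3: (8,0) 0 ''
  4: (0,12) 1 'c'
  5: (12,1) 0 ''
  6: (1,2) 1 'd'
  7: (2,16) 0 ''
  8: (16,17) 1 'e'
  9: (17,14) 1 'e'
  10: (14,18) 0 ''
  11: (18,6) 1 'f'
  12: (6,11) 1 'f'
  13: (11,5) 1 'f'
  14: (5,3) 1 'f'
  15: (3,9) 0 ''
  16: (9,15) 1 'g'
  17: (15,13) 2 'ge'
  18: (13,4) 1 'g'

n(n+1)/2 = 19·20/2 = 190
Σ LCP = 0 + 1 + 1 + 0 + 1 + 0 + 1 + 0 + 1 + 1 + 0 + 1 + 1 + 1 + 1 + 0 + 1 + 2 + 1 = 14
distinct = 190 − 14 = 176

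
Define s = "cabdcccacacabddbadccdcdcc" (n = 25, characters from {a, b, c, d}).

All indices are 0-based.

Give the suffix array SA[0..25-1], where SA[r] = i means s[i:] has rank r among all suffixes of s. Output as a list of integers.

sorted suffixes:
  #0 SA[0]=1  'abdcccacacabddbadccdcdcc'
  #1 SA[1]=11  'abddbadccdcdcc'
  #2 SA[2]=9  'acabddbadccdcdcc'
  #3 SA[3]=7  'acacabddbadccdcdcc'
  #4 SA[4]=16  'adccdcdcc'
  #5 SA[5]=15  'badccdcdcc'
  #6 SA[6]=2  'bdcccacacabddbadccdcdcc'
  #7 SA[7]=12  'bddbadccdcdcc'
  #8 SA[8]=24  'c'
  #9 SA[9]=0  'cabdcccacacabddbadccdcdcc'
  #10 SA[10]=10  'cabddbadccdcdcc'
  #11 SA[11]=8  'cacabddbadccdcdcc'
  #12 SA[12]=6  'cacacabddbadccdcdcc'
  #13 SA[13]=23  'cc'
  #14 SA[14]=5  'ccacacabddbadccdcdcc'
  #15 SA[15]=4  'cccacacabddbadccdcdcc'
  #16 SA[16]=18  'ccdcdcc'
  #17 SA[17]=21  'cdcc'
  #18 SA[18]=19  'cdcdcc'
  #19 SA[19]=14  'dbadccdcdcc'
  #20 SA[20]=22  'dcc'
  #21 SA[21]=3  'dcccacacabddbadccdcdcc'
  #22 SA[22]=17  'dccdcdcc'
  #23 SA[23]=20  'dcdcc'
  #24 SA[24]=13  'ddbadccdcdcc'

[1, 11, 9, 7, 16, 15, 2, 12, 24, 0, 10, 8, 6, 23, 5, 4, 18, 21, 19, 14, 22, 3, 17, 20, 13]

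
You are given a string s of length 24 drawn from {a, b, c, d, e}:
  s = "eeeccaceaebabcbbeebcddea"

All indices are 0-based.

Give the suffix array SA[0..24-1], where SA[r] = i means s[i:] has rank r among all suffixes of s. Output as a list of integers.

rank | idx | suffix
   0 |  23 | a
   1 |  11 | abcbbeebcddea
   2 |   5 | aceaebabcbbeebcddea
   3 |   8 | aebabcbbeebcddea
   4 |  10 | babcbbeebcddea
   5 |  14 | bbeebcddea
   6 |  12 | bcbbeebcddea
   7 |  18 | bcddea
   8 |  15 | beebcddea
   9 |   4 | caceaebabcbbeebcddea
  10 |  13 | cbbeebcddea
  11 |   3 | ccaceaebabcbbeebcddea
  12 |  19 | cddea
  13 |   6 | ceaebabcbbeebcddea
  14 |  20 | ddea
  15 |  21 | dea
  16 |  22 | ea
  17 |   7 | eaebabcbbeebcddea
  18 |   9 | ebabcbbeebcddea
  19 |  17 | ebcddea
  20 |   2 | eccaceaebabcbbeebcddea
  21 |  16 | eebcddea
  22 |   1 | eeccaceaebabcbbeebcddea
  23 |   0 | eeeccaceaebabcbbeebcddea

[23, 11, 5, 8, 10, 14, 12, 18, 15, 4, 13, 3, 19, 6, 20, 21, 22, 7, 9, 17, 2, 16, 1, 0]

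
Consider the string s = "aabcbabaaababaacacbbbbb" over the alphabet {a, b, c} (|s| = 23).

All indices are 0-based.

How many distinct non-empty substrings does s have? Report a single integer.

rank | idx | suffix
   0 |   7 | aaababaacacbbbbb
   1 |   8 | aababaacacbbbbb
   2 |   0 | aabcbabaaababaacacbbbbb
   3 |  13 | aacacbbbbb
   4 |   5 | abaaababaacacbbbbb
   5 |  11 | abaacacbbbbb
   6 |   9 | ababaacacbbbbb
   7 |   1 | abcbabaaababaacacbbbbb
   8 |  14 | acacbbbbb
   9 |  16 | acbbbbb
  10 |  22 | b
  11 |   6 | baaababaacacbbbbb
  12 |  12 | baacacbbbbb
  13 |   4 | babaaababaacacbbbbb
  14 |  10 | babaacacbbbbb
  15 |  21 | bb
  16 |  20 | bbb
  17 |  19 | bbbb
  18 |  18 | bbbbb
  19 |   2 | bcbabaaababaacacbbbbb
  20 |  15 | cacbbbbb
  21 |   3 | cbabaaababaacacbbbbb
  22 |  17 | cbbbbb

SA = [7, 8, 0, 13, 5, 11, 9, 1, 14, 16, 22, 6, 12, 4, 10, 21, 20, 19, 18, 2, 15, 3, 17]
i: (SA[i-1],SA[i]) lcp shared
  1: (7,8) 2 'aa'
  2: (8,0) 3 'aab'
  3: (0,13) 2 'aa'
  4: (13,5) 1 'a'
  5: (5,11) 4 'abaa'
  6: (11,9) 3 'aba'
  7: (9,1) 2 'ab'
  8: (1,14) 1 'a'
  9: (14,16) 2 'ac'
  10: (16,22) 0 ''
  11: (22,6) 1 'b'
  12: (6,12) 3 'baa'
  13: (12,4) 2 'ba'
  14: (4,10) 5 'babaa'
  15: (10,21) 1 'b'
  16: (21,20) 2 'bb'
  17: (20,19) 3 'bbb'
  18: (19,18) 4 'bbbb'
  19: (18,2) 1 'b'
  20: (2,15) 0 ''
  21: (15,3) 1 'c'
  22: (3,17) 2 'cb'

n(n+1)/2 = 23·24/2 = 276
Σ LCP = 0 + 2 + 3 + 2 + 1 + 4 + 3 + 2 + 1 + 2 + 0 + 1 + 3 + 2 + 5 + 1 + 2 + 3 + 4 + 1 + 0 + 1 + 2 = 45
distinct = 276 − 45 = 231

231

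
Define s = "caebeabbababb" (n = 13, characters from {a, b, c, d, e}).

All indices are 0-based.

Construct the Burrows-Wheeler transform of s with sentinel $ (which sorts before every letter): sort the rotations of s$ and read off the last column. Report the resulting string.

rank  rotation        last
    0  $caebeabbababb  b
    1  ababb$caebeabb  b
    2  abb$caebeabbab  b
    3  abbababb$caebe  e
    4  aebeabbababb$c  c
    5  b$caebeabbabab  b
    6  bababb$caebeab  b
    7  babb$caebeabba  a
    8  bb$caebeabbaba  a
    9  bbababb$caebea  a
   10  beabbababb$cae  e
   11  caebeabbababb$  $
   12  eabbababb$caeb  b
   13  ebeabbababb$ca  a

bbbecbbaaae$ba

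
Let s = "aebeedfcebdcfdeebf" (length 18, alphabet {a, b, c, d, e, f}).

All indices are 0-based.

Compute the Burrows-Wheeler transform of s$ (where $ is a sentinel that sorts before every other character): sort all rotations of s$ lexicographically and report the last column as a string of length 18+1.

f$eeefdbfecaeedbbdc

rank  rotation             last
    0  $aebeedfcebdcfdeebf  f
    1  aebeedfcebdcfdeebf$  $
    2  bdcfdeebf$aebeedfce  e
    3  beedfcebdcfdeebf$ae  e
    4  bf$aebeedfcebdcfdee  e
    5  cebdcfdeebf$aebeedf  f
    6  cfdeebf$aebeedfcebd  d
    7  dcfdeebf$aebeedfceb  b
    8  deebf$aebeedfcebdcf  f
    9  dfcebdcfdeebf$aebee  e
   10  ebdcfdeebf$aebeedfc  c
   11  ebeedfcebdcfdeebf$a  a
   12  ebf$aebeedfcebdcfde  e
   13  edfcebdcfdeebf$aebe  e
   14  eebf$aebeedfcebdcfd  d
   15  eedfcebdcfdeebf$aeb  b
   16  f$aebeedfcebdcfdeeb  b
   17  fcebdcfdeebf$aebeed  d
   18  fdeebf$aebeedfcebdc  c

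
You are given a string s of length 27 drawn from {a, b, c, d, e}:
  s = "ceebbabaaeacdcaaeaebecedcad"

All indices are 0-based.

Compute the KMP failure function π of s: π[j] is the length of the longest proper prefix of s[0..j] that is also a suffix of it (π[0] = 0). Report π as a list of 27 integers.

[0, 0, 0, 0, 0, 0, 0, 0, 0, 0, 0, 1, 0, 1, 0, 0, 0, 0, 0, 0, 0, 1, 2, 0, 1, 0, 0]

π[0] = 0
j=1 s[j]='e': π[1]=0 (border '')
j=2 s[j]='e': π[2]=0 (border '')
j=3 s[j]='b': π[3]=0 (border '')
j=4 s[j]='b': π[4]=0 (border '')
j=5 s[j]='a': π[5]=0 (border '')
j=6 s[j]='b': π[6]=0 (border '')
j=7 s[j]='a': π[7]=0 (border '')
j=8 s[j]='a': π[8]=0 (border '')
j=9 s[j]='e': π[9]=0 (border '')
j=10 s[j]='a': π[10]=0 (border '')
j=11 s[j]='c': π[11]=1 (border 'c')
j=12 s[j]='d': k: 1→0; π[12]=0 (border '')
j=13 s[j]='c': π[13]=1 (border 'c')
j=14 s[j]='a': k: 1→0; π[14]=0 (border '')
j=15 s[j]='a': π[15]=0 (border '')
j=16 s[j]='e': π[16]=0 (border '')
j=17 s[j]='a': π[17]=0 (border '')
j=18 s[j]='e': π[18]=0 (border '')
j=19 s[j]='b': π[19]=0 (border '')
j=20 s[j]='e': π[20]=0 (border '')
j=21 s[j]='c': π[21]=1 (border 'c')
j=22 s[j]='e': π[22]=2 (border 'ce')
j=23 s[j]='d': k: 2→0; π[23]=0 (border '')
j=24 s[j]='c': π[24]=1 (border 'c')
j=25 s[j]='a': k: 1→0; π[25]=0 (border '')
j=26 s[j]='d': π[26]=0 (border '')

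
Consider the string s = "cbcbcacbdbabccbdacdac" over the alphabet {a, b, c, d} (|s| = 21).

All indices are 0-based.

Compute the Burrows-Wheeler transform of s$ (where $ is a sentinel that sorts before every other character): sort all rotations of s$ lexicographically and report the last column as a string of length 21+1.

cbdcddccaccabb$cabacbb

rank  rotation                last
    0  $cbcbcacbdbabccbdacdac  c
    1  abccbdacdac$cbcbcacbdb  b
    2  ac$cbcbcacbdbabccbdacd  d
    3  acbdbabccbdacdac$cbcbc  c
    4  acdac$cbcbcacbdbabccbd  d
    5  babccbdacdac$cbcbcacbd  d
    6  bcacbdbabccbdacdac$cbc  c
    7  bcbcacbdbabccbdacdac$c  c
    8  bccbdacdac$cbcbcacbdba  a
    9  bdacdac$cbcbcacbdbabcc  c
   10  bdbabccbdacdac$cbcbcac  c
   11  c$cbcbcacbdbabccbdacda  a
   12  cacbdbabccbdacdac$cbcb  b
   13  cbcacbdbabccbdacdac$cb  b
   14  cbcbcacbdbabccbdacdac$  $
   15  cbdacdac$cbcbcacbdbabc  c
   16  cbdbabccbdacdac$cbcbca  a
   17  ccbdacdac$cbcbcacbdbab  b
   18  cdac$cbcbcacbdbabccbda  a
   19  dac$cbcbcacbdbabccbdac  c
   20  dacdac$cbcbcacbdbabccb  b
   21  dbabccbdacdac$cbcbcacb  b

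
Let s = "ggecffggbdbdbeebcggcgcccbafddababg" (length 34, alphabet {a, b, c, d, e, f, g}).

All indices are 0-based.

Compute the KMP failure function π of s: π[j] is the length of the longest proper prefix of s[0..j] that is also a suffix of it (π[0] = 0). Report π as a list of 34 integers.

π[0] = 0
j=1 s[j]='g': π[1]=1 (border 'g')
j=2 s[j]='e': k: 1→0; π[2]=0 (border '')
j=3 s[j]='c': π[3]=0 (border '')
j=4 s[j]='f': π[4]=0 (border '')
j=5 s[j]='f': π[5]=0 (border '')
j=6 s[j]='g': π[6]=1 (border 'g')
j=7 s[j]='g': π[7]=2 (border 'gg')
j=8 s[j]='b': k: 2→1→0; π[8]=0 (border '')
j=9 s[j]='d': π[9]=0 (border '')
j=10 s[j]='b': π[10]=0 (border '')
j=11 s[j]='d': π[11]=0 (border '')
j=12 s[j]='b': π[12]=0 (border '')
j=13 s[j]='e': π[13]=0 (border '')
j=14 s[j]='e': π[14]=0 (border '')
j=15 s[j]='b': π[15]=0 (border '')
j=16 s[j]='c': π[16]=0 (border '')
j=17 s[j]='g': π[17]=1 (border 'g')
j=18 s[j]='g': π[18]=2 (border 'gg')
j=19 s[j]='c': k: 2→1→0; π[19]=0 (border '')
j=20 s[j]='g': π[20]=1 (border 'g')
j=21 s[j]='c': k: 1→0; π[21]=0 (border '')
j=22 s[j]='c': π[22]=0 (border '')
j=23 s[j]='c': π[23]=0 (border '')
j=24 s[j]='b': π[24]=0 (border '')
j=25 s[j]='a': π[25]=0 (border '')
j=26 s[j]='f': π[26]=0 (border '')
j=27 s[j]='d': π[27]=0 (border '')
j=28 s[j]='d': π[28]=0 (border '')
j=29 s[j]='a': π[29]=0 (border '')
j=30 s[j]='b': π[30]=0 (border '')
j=31 s[j]='a': π[31]=0 (border '')
j=32 s[j]='b': π[32]=0 (border '')
j=33 s[j]='g': π[33]=1 (border 'g')

[0, 1, 0, 0, 0, 0, 1, 2, 0, 0, 0, 0, 0, 0, 0, 0, 0, 1, 2, 0, 1, 0, 0, 0, 0, 0, 0, 0, 0, 0, 0, 0, 0, 1]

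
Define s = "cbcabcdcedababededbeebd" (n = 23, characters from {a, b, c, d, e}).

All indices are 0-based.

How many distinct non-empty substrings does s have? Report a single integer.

252

rank | idx | suffix
   0 |  10 | ababededbeebd
   1 |   3 | abcdcedababededbeebd
   2 |  12 | abededbeebd
   3 |  11 | babededbeebd
   4 |   1 | bcabcdcedababededbeebd
   5 |   4 | bcdcedababededbeebd
   6 |  21 | bd
   7 |  13 | bededbeebd
   8 |  18 | beebd
   9 |   2 | cabcdcedababededbeebd
  10 |   0 | cbcabcdcedababededbeebd
  11 |   5 | cdcedababededbeebd
  12 |   7 | cedababededbeebd
  13 |  22 | d
  14 |   9 | dababededbeebd
  15 |  17 | dbeebd
  16 |   6 | dcedababededbeebd
  17 |  15 | dedbeebd
  18 |  20 | ebd
  19 |   8 | edababededbeebd
  20 |  16 | edbeebd
  21 |  14 | ededbeebd
  22 |  19 | eebd

SA = [10, 3, 12, 11, 1, 4, 21, 13, 18, 2, 0, 5, 7, 22, 9, 17, 6, 15, 20, 8, 16, 14, 19]
i: (SA[i-1],SA[i]) lcp shared
  1: (10,3) 2 'ab'
  2: (3,12) 2 'ab'
  3: (12,11) 0 ''
  4: (11,1) 1 'b'
  5: (1,4) 2 'bc'
  6: (4,21) 1 'b'
  7: (21,13) 1 'b'
  8: (13,18) 2 'be'
  9: (18,2) 0 ''
  10: (2,0) 1 'c'
  11: (0,5) 1 'c'
  12: (5,7) 1 'c'
  13: (7,22) 0 ''
  14: (22,9) 1 'd'
  15: (9,17) 1 'd'
  16: (17,6) 1 'd'
  17: (6,15) 1 'd'
  18: (15,20) 0 ''
  19: (20,8) 1 'e'
  20: (8,16) 2 'ed'
  21: (16,14) 2 'ed'
  22: (14,19) 1 'e'

n(n+1)/2 = 23·24/2 = 276
Σ LCP = 0 + 2 + 2 + 0 + 1 + 2 + 1 + 1 + 2 + 0 + 1 + 1 + 1 + 0 + 1 + 1 + 1 + 1 + 0 + 1 + 2 + 2 + 1 = 24
distinct = 276 − 24 = 252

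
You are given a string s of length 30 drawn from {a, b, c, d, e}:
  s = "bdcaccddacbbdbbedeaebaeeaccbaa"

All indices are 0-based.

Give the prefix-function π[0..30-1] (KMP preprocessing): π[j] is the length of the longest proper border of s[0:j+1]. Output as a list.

π[0] = 0
j=1 s[j]='d': π[1]=0 (border '')
j=2 s[j]='c': π[2]=0 (border '')
j=3 s[j]='a': π[3]=0 (border '')
j=4 s[j]='c': π[4]=0 (border '')
j=5 s[j]='c': π[5]=0 (border '')
j=6 s[j]='d': π[6]=0 (border '')
j=7 s[j]='d': π[7]=0 (border '')
j=8 s[j]='a': π[8]=0 (border '')
j=9 s[j]='c': π[9]=0 (border '')
j=10 s[j]='b': π[10]=1 (border 'b')
j=11 s[j]='b': k: 1→0; π[11]=1 (border 'b')
j=12 s[j]='d': π[12]=2 (border 'bd')
j=13 s[j]='b': k: 2→0; π[13]=1 (border 'b')
j=14 s[j]='b': k: 1→0; π[14]=1 (border 'b')
j=15 s[j]='e': k: 1→0; π[15]=0 (border '')
j=16 s[j]='d': π[16]=0 (border '')
j=17 s[j]='e': π[17]=0 (border '')
j=18 s[j]='a': π[18]=0 (border '')
j=19 s[j]='e': π[19]=0 (border '')
j=20 s[j]='b': π[20]=1 (border 'b')
j=21 s[j]='a': k: 1→0; π[21]=0 (border '')
j=22 s[j]='e': π[22]=0 (border '')
j=23 s[j]='e': π[23]=0 (border '')
j=24 s[j]='a': π[24]=0 (border '')
j=25 s[j]='c': π[25]=0 (border '')
j=26 s[j]='c': π[26]=0 (border '')
j=27 s[j]='b': π[27]=1 (border 'b')
j=28 s[j]='a': k: 1→0; π[28]=0 (border '')
j=29 s[j]='a': π[29]=0 (border '')

[0, 0, 0, 0, 0, 0, 0, 0, 0, 0, 1, 1, 2, 1, 1, 0, 0, 0, 0, 0, 1, 0, 0, 0, 0, 0, 0, 1, 0, 0]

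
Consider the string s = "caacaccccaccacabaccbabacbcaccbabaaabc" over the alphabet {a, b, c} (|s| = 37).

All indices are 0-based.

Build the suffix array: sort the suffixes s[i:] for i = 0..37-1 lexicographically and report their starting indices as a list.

rank | idx | suffix
   0 |  32 | aaabc
   1 |  33 | aabc
   2 |   1 | aacaccccaccacabaccbabacbcaccbabaaabc
   3 |  30 | abaaabc
   4 |  20 | abacbcaccbabaaabc
   5 |  14 | abaccbabacbcaccbabaaabc
   6 |  34 | abc
   7 |  12 | acabaccbabacbcaccbabaaabc
   8 |   2 | acaccccaccacabaccbabacbcaccbabaaabc
   9 |  22 | acbcaccbabaaabc
  10 |   9 | accacabaccbabacbcaccbabaaabc
  11 |  26 | accbabaaabc
  12 |  16 | accbabacbcaccbabaaabc
  13 |   4 | accccaccacabaccbabacbcaccbabaaabc
  14 |  31 | baaabc
  15 |  29 | babaaabc
  16 |  19 | babacbcaccbabaaabc
  17 |  21 | bacbcaccbabaaabc
  18 |  15 | baccbabacbcaccbabaaabc
  19 |  35 | bc
  20 |  24 | bcaccbabaaabc
  21 |  36 | c
  22 |   0 | caacaccccaccacabaccbabacbcaccbabaaabc
  23 |  13 | cabaccbabacbcaccbabaaabc
  24 |  11 | cacabaccbabacbcaccbabaaabc
  25 |   8 | caccacabaccbabacbcaccbabaaabc
  26 |  25 | caccbabaaabc
  27 |   3 | caccccaccacabaccbabacbcaccbabaaabc
  28 |  28 | cbabaaabc
  29 |  18 | cbabacbcaccbabaaabc
  30 |  23 | cbcaccbabaaabc
  31 |  10 | ccacabaccbabacbcaccbabaaabc
  32 |   7 | ccaccacabaccbabacbcaccbabaaabc
  33 |  27 | ccbabaaabc
  34 |  17 | ccbabacbcaccbabaaabc
  35 |   6 | cccaccacabaccbabacbcaccbabaaabc
  36 |   5 | ccccaccacabaccbabacbcaccbabaaabc

[32, 33, 1, 30, 20, 14, 34, 12, 2, 22, 9, 26, 16, 4, 31, 29, 19, 21, 15, 35, 24, 36, 0, 13, 11, 8, 25, 3, 28, 18, 23, 10, 7, 27, 17, 6, 5]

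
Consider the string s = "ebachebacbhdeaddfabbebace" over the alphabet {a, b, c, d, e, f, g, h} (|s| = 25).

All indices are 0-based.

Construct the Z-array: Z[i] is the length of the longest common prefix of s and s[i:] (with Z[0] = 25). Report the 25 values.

Z[0]=25
i=1: outside box; Z[1]=0
i=2: outside box; Z[2]=0
i=3: outside box; Z[3]=0
i=4: outside box; Z[4]=0
i=5: outside box; Z[5]=4 extend→box=[5,9)
i=6: min(r-i=3, Z[1]=0)=0; Z[6]=0
i=7: min(r-i=2, Z[2]=0)=0; Z[7]=0
i=8: min(r-i=1, Z[3]=0)=0; Z[8]=0
i=9: outside box; Z[9]=0
i=10: outside box; Z[10]=0
i=11: outside box; Z[11]=0
i=12: outside box; Z[12]=1 extend→box=[12,13)
i=13: outside box; Z[13]=0
i=14: outside box; Z[14]=0
i=15: outside box; Z[15]=0
i=16: outside box; Z[16]=0
i=17: outside box; Z[17]=0
i=18: outside box; Z[18]=0
i=19: outside box; Z[19]=0
i=20: outside box; Z[20]=4 extend→box=[20,24)
i=21: min(r-i=3, Z[1]=0)=0; Z[21]=0
i=22: min(r-i=2, Z[2]=0)=0; Z[22]=0
i=23: min(r-i=1, Z[3]=0)=0; Z[23]=0
i=24: outside box; Z[24]=1 extend→box=[24,25)

[25, 0, 0, 0, 0, 4, 0, 0, 0, 0, 0, 0, 1, 0, 0, 0, 0, 0, 0, 0, 4, 0, 0, 0, 1]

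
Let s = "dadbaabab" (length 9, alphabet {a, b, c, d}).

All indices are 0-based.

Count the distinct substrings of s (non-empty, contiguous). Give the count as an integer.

sorted suffixes:
  #0 SA[0]=4  'aabab'
  #1 SA[1]=7  'ab'
  #2 SA[2]=5  'abab'
  #3 SA[3]=1  'adbaabab'
  #4 SA[4]=8  'b'
  #5 SA[5]=3  'baabab'
  #6 SA[6]=6  'bab'
  #7 SA[7]=0  'dadbaabab'
  #8 SA[8]=2  'dbaabab'

SA = [4, 7, 5, 1, 8, 3, 6, 0, 2]
rank  pair      lcp
   1  s[4:],s[7:]  1  'a'
   2  s[7:],s[5:]  2  'ab'
   3  s[5:],s[1:]  1  'a'
   4  s[1:],s[8:]  0  ''
   5  s[8:],s[3:]  1  'b'
   6  s[3:],s[6:]  2  'ba'
   7  s[6:],s[0:]  0  ''
   8  s[0:],s[2:]  1  'd'

n(n+1)/2 = 9·10/2 = 45
Σ LCP = 0 + 1 + 2 + 1 + 0 + 1 + 2 + 0 + 1 = 8
distinct = 45 − 8 = 37

37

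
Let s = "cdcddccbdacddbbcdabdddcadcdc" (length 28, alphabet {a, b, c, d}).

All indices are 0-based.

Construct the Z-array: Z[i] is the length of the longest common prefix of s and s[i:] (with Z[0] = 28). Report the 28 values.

[28, 0, 2, 0, 0, 1, 1, 0, 0, 0, 2, 0, 0, 0, 0, 2, 0, 0, 0, 0, 0, 0, 1, 0, 0, 3, 0, 1]

Z[0]=28
i=1: i≥r, start 0; Z[1]=0
i=2: i≥r, start 0; Z[2]=2 grow→box=[2,4)
i=3: min(r-i=1, Z[1]=0)=0; Z[3]=0
i=4: i≥r, start 0; Z[4]=0
i=5: i≥r, start 0; Z[5]=1 grow→box=[5,6)
i=6: i≥r, start 0; Z[6]=1 grow→box=[6,7)
i=7: i≥r, start 0; Z[7]=0
i=8: i≥r, start 0; Z[8]=0
i=9: i≥r, start 0; Z[9]=0
i=10: i≥r, start 0; Z[10]=2 grow→box=[10,12)
i=11: min(r-i=1, Z[1]=0)=0; Z[11]=0
i=12: i≥r, start 0; Z[12]=0
i=13: i≥r, start 0; Z[13]=0
i=14: i≥r, start 0; Z[14]=0
i=15: i≥r, start 0; Z[15]=2 grow→box=[15,17)
i=16: min(r-i=1, Z[1]=0)=0; Z[16]=0
i=17: i≥r, start 0; Z[17]=0
i=18: i≥r, start 0; Z[18]=0
i=19: i≥r, start 0; Z[19]=0
i=20: i≥r, start 0; Z[20]=0
i=21: i≥r, start 0; Z[21]=0
i=22: i≥r, start 0; Z[22]=1 grow→box=[22,23)
i=23: i≥r, start 0; Z[23]=0
i=24: i≥r, start 0; Z[24]=0
i=25: i≥r, start 0; Z[25]=3 grow→box=[25,28)
i=26: min(r-i=2, Z[1]=0)=0; Z[26]=0
i=27: min(r-i=1, Z[2]=2)=1; Z[27]=1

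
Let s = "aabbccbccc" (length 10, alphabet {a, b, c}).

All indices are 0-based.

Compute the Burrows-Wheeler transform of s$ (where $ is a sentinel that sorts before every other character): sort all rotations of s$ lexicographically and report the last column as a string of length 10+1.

rank  rotation     last
    0  $aabbccbccc  c
    1  aabbccbccc$  $
    2  abbccbccc$a  a
    3  bbccbccc$aa  a
    4  bccbccc$aab  b
    5  bccc$aabbcc  c
    6  c$aabbccbcc  c
    7  cbccc$aabbc  c
    8  cc$aabbccbc  c
    9  ccbccc$aabb  b
   10  ccc$aabbccb  b

c$aabccccbb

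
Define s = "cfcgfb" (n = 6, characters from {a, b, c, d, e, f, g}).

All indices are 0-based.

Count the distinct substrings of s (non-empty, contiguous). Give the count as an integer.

19

sorted suffixes:
  #0 SA[0]=5  'b'
  #1 SA[1]=0  'cfcgfb'
  #2 SA[2]=2  'cgfb'
  #3 SA[3]=4  'fb'
  #4 SA[4]=1  'fcgfb'
  #5 SA[5]=3  'gfb'

SA = [5, 0, 2, 4, 1, 3]
i: (SA[i-1],SA[i]) lcp shared
  1: (5,0) 0 ''
  2: (0,2) 1 'c'
  3: (2,4) 0 ''
  4: (4,1) 1 'f'
  5: (1,3) 0 ''

n(n+1)/2 = 6·7/2 = 21
Σ LCP = 0 + 0 + 1 + 0 + 1 + 0 = 2
distinct = 21 − 2 = 19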